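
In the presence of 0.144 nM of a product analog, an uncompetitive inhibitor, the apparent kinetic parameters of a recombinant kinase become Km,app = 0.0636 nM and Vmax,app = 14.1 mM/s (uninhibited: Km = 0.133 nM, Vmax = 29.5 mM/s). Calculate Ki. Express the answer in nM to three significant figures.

Uncompetitive: Vmax,app = Vmax/α (and Km,app = Km/α) with α = 1 + [I]/Ki.
α = Vmax/Vmax,app = 29.5/14.1 = 2.092.
Since α = 1 + [I]/Ki, [I]/Ki = 2.092 − 1 = 1.092 and Ki = 0.144/1.092 = 0.132 nM.

0.132 nM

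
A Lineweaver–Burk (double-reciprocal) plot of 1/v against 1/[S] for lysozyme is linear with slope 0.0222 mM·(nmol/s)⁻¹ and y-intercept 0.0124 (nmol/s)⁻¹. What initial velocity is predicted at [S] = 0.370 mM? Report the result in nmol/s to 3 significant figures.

13.8 nmol/s

The y-intercept is 1/Vmax, so Vmax = 1/0.0124 = 80.6 nmol/s.
The slope is Km/Vmax, so Km = 0.0222 × 80.6 = 1.79 mM.
Then v = 80.6 × 0.370/(1.79 + 0.370) = 13.8 nmol/s.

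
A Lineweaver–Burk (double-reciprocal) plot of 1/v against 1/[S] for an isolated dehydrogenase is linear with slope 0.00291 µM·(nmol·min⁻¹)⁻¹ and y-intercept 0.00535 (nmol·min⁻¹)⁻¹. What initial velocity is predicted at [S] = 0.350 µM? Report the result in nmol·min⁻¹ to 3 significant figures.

73.2 nmol·min⁻¹

The y-intercept is 1/Vmax, so Vmax = 1/0.00535 = 187 nmol·min⁻¹.
The slope is Km/Vmax, so Km = 0.00291 × 187 = 0.544 µM.
Then v = 187 × 0.350/(0.544 + 0.350) = 73.2 nmol·min⁻¹.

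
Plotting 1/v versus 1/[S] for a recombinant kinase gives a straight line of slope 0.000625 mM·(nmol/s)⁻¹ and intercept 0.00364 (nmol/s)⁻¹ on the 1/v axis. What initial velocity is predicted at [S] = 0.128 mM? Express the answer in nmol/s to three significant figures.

117 nmol/s

The y-intercept is 1/Vmax, so Vmax = 1/0.00364 = 275 nmol/s.
The slope is Km/Vmax, so Km = 0.000625 × 275 = 0.172 mM.
Then v = 275 × 0.128/(0.172 + 0.128) = 117 nmol/s.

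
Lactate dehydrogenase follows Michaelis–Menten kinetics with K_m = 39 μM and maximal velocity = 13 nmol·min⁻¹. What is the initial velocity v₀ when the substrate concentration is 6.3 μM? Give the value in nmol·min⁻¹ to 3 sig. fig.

[S]/(Km+[S]) = 6.3/45.30 = 0.1391, the fractional saturation.
v = 0.1391 × Vmax = 0.1391 × 13 = 1.81 nmol·min⁻¹.

1.81 nmol·min⁻¹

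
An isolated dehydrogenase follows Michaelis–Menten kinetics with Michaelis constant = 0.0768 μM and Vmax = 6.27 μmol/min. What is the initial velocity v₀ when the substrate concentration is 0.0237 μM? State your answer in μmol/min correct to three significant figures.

v = Vmax·[S]/(Km + [S]) = 6.27 × 0.0237 / (0.0768 + 0.0237)
  = 0.1486 / 0.1005 = 1.48 μmol/min.

1.48 μmol/min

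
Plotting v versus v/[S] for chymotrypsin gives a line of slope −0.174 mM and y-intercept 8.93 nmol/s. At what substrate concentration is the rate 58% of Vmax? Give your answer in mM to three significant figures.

The Eadie–Hofstee slope gives Km = 0.174 mM (slope = −Km).
v/Vmax = [S]/(Km+[S]) = 0.58 ⇒ [S] = Km·0.58/(1−0.58) = 0.174 × 1.381 = 0.240 mM.

0.240 mM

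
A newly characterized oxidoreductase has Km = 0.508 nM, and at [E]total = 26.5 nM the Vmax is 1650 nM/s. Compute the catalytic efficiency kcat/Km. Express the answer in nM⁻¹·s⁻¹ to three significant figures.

kcat = Vmax/[E]total = 1650/26.5 = 62.3 s⁻¹.
kcat/Km = 62.3/0.508 = 123 nM⁻¹·s⁻¹.

123 nM⁻¹·s⁻¹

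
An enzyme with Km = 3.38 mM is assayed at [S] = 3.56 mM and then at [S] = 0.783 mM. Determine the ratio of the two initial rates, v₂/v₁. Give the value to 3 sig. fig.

Since Vmax cancels, v₂/v₁ = [S]₂(Km+[S]₁) / [S]₁(Km+[S]₂).
= 0.783×(3.38+3.56) / (3.56×(3.38+0.783)) = 5.434/14.82 = 0.367.

0.367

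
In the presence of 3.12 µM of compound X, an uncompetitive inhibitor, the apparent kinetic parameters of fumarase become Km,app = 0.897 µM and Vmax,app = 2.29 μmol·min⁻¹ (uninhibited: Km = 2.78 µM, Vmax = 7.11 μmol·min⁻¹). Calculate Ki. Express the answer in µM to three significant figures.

Uncompetitive: Vmax,app = Vmax/α (and Km,app = Km/α) with α = 1 + [I]/Ki.
α = Vmax/Vmax,app = 7.11/2.29 = 3.105.
Since α = 1 + [I]/Ki, [I]/Ki = 3.105 − 1 = 2.105 and Ki = 3.12/2.105 = 1.48 µM.

1.48 µM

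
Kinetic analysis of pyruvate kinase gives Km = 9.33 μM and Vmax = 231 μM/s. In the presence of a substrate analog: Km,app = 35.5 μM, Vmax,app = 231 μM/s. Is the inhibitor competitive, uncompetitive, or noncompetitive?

Km increases (9.33 → 35.5 μM) while Vmax is unchanged — the hallmark of competitive inhibition.

competitive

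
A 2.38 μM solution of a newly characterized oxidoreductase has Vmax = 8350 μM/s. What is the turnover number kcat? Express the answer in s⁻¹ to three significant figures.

3510 s⁻¹

kcat = Vmax/[E]total = 8350 μM/s / 2.38 μM = 3510 s⁻¹.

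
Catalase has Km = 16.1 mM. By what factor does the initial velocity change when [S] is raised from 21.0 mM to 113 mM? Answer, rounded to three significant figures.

The fractional saturations are [S]/(Km+[S]) = 21.0/37.10 = 0.5660 and 113/129.1 = 0.8753.
v₂/v₁ is just their ratio: 0.8753/0.5660 = 1.55.

1.55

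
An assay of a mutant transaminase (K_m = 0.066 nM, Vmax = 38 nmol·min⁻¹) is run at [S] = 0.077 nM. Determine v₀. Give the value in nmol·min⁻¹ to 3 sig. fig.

20.5 nmol·min⁻¹

v = Vmax·[S]/(Km + [S]) = 38 × 0.077 / (0.066 + 0.077)
  = 2.926 / 0.1430 = 20.5 nmol·min⁻¹.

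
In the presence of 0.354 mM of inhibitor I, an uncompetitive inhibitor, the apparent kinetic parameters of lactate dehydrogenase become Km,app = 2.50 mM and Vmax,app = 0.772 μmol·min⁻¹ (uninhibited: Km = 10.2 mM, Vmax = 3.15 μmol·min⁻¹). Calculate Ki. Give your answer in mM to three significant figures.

0.115 mM

Uncompetitive: Vmax,app = Vmax/α (and Km,app = Km/α) with α = 1 + [I]/Ki.
α = Vmax/Vmax,app = 3.15/0.772 = 4.080.
Since α = 1 + [I]/Ki, [I]/Ki = 4.080 − 1 = 3.080 and Ki = 0.354/3.080 = 0.115 mM.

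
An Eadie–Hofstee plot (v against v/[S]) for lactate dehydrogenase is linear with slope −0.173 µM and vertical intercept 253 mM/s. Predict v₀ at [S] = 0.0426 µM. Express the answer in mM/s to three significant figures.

In the Eadie–Hofstee form v = Vmax − Km·(v/[S]), the slope is −Km and the intercept is Vmax, so Km = 0.173 µM and Vmax = 253 mM/s.
v = 253 × 0.0426/(0.173 + 0.0426) = 50.0 mM/s.

50.0 mM/s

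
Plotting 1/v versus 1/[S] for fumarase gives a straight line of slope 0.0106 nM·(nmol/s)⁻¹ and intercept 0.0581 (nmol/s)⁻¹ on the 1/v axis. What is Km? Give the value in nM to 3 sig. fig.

y-intercept = 1/Vmax ⇒ Vmax = 17.2 nmol/s; slope = Km/Vmax ⇒ Km = slope × Vmax.
Km = 0.0106 × 17.2 = 0.182 nM.

0.182 nM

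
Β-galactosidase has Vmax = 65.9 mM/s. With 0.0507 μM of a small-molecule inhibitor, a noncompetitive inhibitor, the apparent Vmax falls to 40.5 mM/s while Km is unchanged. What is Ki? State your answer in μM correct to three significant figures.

0.0808 μM

Noncompetitive: Vmax,app = Vmax/α with α = 1 + [I]/Ki.
α = Vmax/Vmax,app = 65.9/40.5 = 1.627.
Ki = [I]/(α − 1) = 0.0507/0.6272 = 0.0808 μM.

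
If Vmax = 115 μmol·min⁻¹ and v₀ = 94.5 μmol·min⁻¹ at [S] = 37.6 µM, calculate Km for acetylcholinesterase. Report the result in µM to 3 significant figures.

8.16 µM

From v = Vmax[S]/(Km+[S]), Km = [S](Vmax − v)/v.
Km = 37.6 × (115 − 94.5) / 94.5 = 770.8/94.5 = 8.16 µM.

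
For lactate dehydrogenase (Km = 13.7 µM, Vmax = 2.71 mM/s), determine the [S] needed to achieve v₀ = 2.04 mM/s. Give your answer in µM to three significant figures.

41.7 µM

The required fractional saturation is v/Vmax = 2.04/2.71 = 0.7528.
Then [S]/(Km+[S]) = 0.7528 ⇒ [S] = 13.7 × 0.7528/(1 − 0.7528) = 41.7 µM.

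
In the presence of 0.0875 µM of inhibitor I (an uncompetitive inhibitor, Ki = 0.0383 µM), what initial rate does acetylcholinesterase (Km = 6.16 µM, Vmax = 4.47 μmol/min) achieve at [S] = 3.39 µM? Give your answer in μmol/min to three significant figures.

0.876 μmol/min

α = 1 + [I]/Ki = 1 + 0.0875/0.0383 = 3.285.
For an uncompetitive inhibitor, both parameters are divided by α, giving Vmax/α and Km/α: Km,app = 1.88 µM, Vmax,app = 1.36 μmol/min.
v = Vmax,app·[S]/(Km,app + [S]) = 1.36 × 3.39/(1.88 + 3.39) = 0.876 μmol/min.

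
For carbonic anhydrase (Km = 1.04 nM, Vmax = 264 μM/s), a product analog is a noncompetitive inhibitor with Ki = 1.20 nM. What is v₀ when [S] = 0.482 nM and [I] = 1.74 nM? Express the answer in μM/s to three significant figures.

With α = 1 + [I]/Ki = 1 + 1.74/1.20 = 2.450, the noncompetitive rate law is v = (Vmax/α)·[S] / (Km + [S]).
v = (264/2.450)×0.482 / (1.04 + 0.482) = 51.94/1.522 = 34.1 μM/s.

34.1 μM/s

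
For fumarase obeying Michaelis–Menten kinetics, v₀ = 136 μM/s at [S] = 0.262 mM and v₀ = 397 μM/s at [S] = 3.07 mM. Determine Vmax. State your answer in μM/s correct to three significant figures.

From v = Vmax[S]/(Km+[S]), each point gives Vmax = v(Km+[S])/[S].
Equating: 136(Km+0.262)/0.262 = 397(Km+3.07)/3.07.
519.1·Km + 136 = 129.3·Km + 397, so (519.1 − 129.3)·Km = 397 − 136.
Km = 261.0/389.8 = 0.670 mM; then Vmax = 136(0.670+0.262)/0.262 = 484 μM/s.

484 μM/s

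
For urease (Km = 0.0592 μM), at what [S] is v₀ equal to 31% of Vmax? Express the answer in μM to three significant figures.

0.0266 μM

v/Vmax = [S]/(Km+[S]) = 0.31, so [S] = Km·0.31/(1 − 0.31) = 0.0592 × 0.4493.
[S] = 0.0266 μM.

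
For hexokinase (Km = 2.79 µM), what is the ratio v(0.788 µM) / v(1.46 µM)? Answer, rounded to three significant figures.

0.641

The fractional saturations are [S]/(Km+[S]) = 1.46/4.250 = 0.3435 and 0.788/3.578 = 0.2202.
v₂/v₁ is just their ratio: 0.2202/0.3435 = 0.641.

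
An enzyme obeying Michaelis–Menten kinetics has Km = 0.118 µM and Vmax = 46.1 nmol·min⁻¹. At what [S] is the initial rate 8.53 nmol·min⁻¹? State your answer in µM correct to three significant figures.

Rearranging v = Vmax[S]/(Km+[S]) gives [S] = Km·v/(Vmax − v).
[S] = 0.118 × 8.53 / (46.1 − 8.53) = 1.007/37.57 = 0.0268 µM.

0.0268 µM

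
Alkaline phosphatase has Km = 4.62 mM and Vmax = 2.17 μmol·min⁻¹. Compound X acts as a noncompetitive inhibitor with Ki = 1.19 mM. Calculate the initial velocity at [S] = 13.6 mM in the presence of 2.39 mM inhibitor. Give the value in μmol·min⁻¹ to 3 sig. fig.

0.538 μmol·min⁻¹

α = 1 + [I]/Ki = 1 + 2.39/1.19 = 3.008.
For a noncompetitive inhibitor, Vmax is reduced to Vmax/α while Km is unchanged: Km,app = 4.62 mM, Vmax,app = 0.721 μmol·min⁻¹.
v = Vmax,app·[S]/(Km,app + [S]) = 0.721 × 13.6/(4.62 + 13.6) = 0.538 μmol·min⁻¹.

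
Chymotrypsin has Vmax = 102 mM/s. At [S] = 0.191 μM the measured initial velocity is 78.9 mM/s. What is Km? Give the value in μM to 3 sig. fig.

0.0559 μM

v/Vmax = 78.9/102 = 0.7735 = [S]/(Km+[S]).
So Km + [S] = [S]/0.7735 = 0.2469 μM, giving Km = 0.2469 − 0.191 = 0.0559 μM.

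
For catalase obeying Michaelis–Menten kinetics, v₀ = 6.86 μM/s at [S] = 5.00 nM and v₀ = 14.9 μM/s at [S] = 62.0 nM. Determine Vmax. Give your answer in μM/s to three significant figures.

16.6 μM/s

In reciprocal form, 1/v = (Km/Vmax)·(1/[S]) + 1/Vmax. The two points give (1/[S], 1/v) = (0.2000, 0.1458) and (0.01613, 0.06711).
Slope = (0.1458 − 0.06711)/(0.2000 − 0.01613) = 0.4278; intercept = 0.1458 − 0.4278×0.2000 = 0.06021.
Vmax = 1/intercept = 16.6 μM/s; Km = slope × Vmax = 0.4278 × 16.6 = 7.10 nM.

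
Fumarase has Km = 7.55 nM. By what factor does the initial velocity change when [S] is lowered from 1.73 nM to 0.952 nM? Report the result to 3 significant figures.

0.601

Since Vmax cancels, v₂/v₁ = [S]₂(Km+[S]₁) / [S]₁(Km+[S]₂).
= 0.952×(7.55+1.73) / (1.73×(7.55+0.952)) = 8.835/14.71 = 0.601.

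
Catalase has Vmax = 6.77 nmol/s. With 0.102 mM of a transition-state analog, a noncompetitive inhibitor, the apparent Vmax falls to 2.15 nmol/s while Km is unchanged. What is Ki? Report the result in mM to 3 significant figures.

Noncompetitive: Vmax,app = Vmax/α with α = 1 + [I]/Ki.
α = Vmax/Vmax,app = 6.77/2.15 = 3.149.
Since α = 1 + [I]/Ki, [I]/Ki = 3.149 − 1 = 2.149 and Ki = 0.102/2.149 = 0.0475 mM.

0.0475 mM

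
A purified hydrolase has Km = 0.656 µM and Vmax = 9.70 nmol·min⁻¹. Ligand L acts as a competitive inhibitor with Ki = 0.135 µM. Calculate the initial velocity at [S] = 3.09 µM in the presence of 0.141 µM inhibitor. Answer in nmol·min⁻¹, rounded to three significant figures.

6.76 nmol·min⁻¹

With α = 1 + [I]/Ki = 1 + 0.141/0.135 = 2.044, the competitive rate law is v = Vmax[S] / (αKm + [S]).
v = 9.70×3.09 / (2.044×0.656 + 3.09) = 29.97/4.431 = 6.76 nmol·min⁻¹.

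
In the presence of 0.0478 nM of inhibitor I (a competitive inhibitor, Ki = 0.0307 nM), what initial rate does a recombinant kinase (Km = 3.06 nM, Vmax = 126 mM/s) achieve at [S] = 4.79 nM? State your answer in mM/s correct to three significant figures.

With α = 1 + [I]/Ki = 1 + 0.0478/0.0307 = 2.557, the competitive rate law is v = Vmax[S] / (αKm + [S]).
v = 126×4.79 / (2.557×3.06 + 4.79) = 603.5/12.61 = 47.8 mM/s.

47.8 mM/s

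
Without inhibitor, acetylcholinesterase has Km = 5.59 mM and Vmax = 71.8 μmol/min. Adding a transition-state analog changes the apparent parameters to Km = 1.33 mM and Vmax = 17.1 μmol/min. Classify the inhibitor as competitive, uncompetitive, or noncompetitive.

Both Km and Vmax decrease by the same factor (~4.21-fold) — characteristic of uncompetitive inhibition.

uncompetitive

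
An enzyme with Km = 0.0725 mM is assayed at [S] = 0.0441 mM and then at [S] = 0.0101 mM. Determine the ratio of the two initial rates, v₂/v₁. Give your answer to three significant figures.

0.323

The fractional saturations are [S]/(Km+[S]) = 0.0441/0.1166 = 0.3782 and 0.0101/0.08260 = 0.1223.
v₂/v₁ is just their ratio: 0.1223/0.3782 = 0.323.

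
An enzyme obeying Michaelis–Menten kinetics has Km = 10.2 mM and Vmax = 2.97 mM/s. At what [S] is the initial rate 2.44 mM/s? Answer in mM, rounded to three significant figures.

The required fractional saturation is v/Vmax = 2.44/2.97 = 0.8215.
Then [S]/(Km+[S]) = 0.8215 ⇒ [S] = 10.2 × 0.8215/(1 − 0.8215) = 47.0 mM.

47.0 mM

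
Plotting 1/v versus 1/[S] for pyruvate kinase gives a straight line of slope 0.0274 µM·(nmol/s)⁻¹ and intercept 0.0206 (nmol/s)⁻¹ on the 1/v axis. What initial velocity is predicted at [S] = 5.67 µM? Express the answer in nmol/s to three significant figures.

39.3 nmol/s

The y-intercept is 1/Vmax, so Vmax = 1/0.0206 = 48.5 nmol/s.
The slope is Km/Vmax, so Km = 0.0274 × 48.5 = 1.33 µM.
Then v = 48.5 × 5.67/(1.33 + 5.67) = 39.3 nmol/s.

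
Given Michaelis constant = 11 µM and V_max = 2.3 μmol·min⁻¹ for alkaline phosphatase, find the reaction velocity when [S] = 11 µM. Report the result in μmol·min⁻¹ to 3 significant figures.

[S]/(Km+[S]) = 11/22.00 = 0.5000, the fractional saturation.
v = 0.5000 × Vmax = 0.5000 × 2.3 = 1.15 μmol·min⁻¹.

1.15 μmol·min⁻¹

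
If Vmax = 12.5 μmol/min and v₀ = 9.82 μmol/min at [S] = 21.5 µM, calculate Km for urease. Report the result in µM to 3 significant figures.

5.87 µM

From v = Vmax[S]/(Km+[S]), Km = [S](Vmax − v)/v.
Km = 21.5 × (12.5 − 9.82) / 9.82 = 57.62/9.82 = 5.87 µM.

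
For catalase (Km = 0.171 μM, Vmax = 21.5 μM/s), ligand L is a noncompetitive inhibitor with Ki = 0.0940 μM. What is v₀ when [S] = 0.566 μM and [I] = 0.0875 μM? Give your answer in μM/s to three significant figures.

8.55 μM/s

With α = 1 + [I]/Ki = 1 + 0.0875/0.0940 = 1.931, the noncompetitive rate law is v = (Vmax/α)·[S] / (Km + [S]).
v = (21.5/1.931)×0.566 / (0.171 + 0.566) = 6.302/0.7370 = 8.55 μM/s.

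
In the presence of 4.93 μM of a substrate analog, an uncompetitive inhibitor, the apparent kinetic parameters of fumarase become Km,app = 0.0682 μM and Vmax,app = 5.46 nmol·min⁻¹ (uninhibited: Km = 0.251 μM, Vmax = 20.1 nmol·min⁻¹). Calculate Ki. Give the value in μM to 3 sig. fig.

Uncompetitive: Vmax,app = Vmax/α (and Km,app = Km/α) with α = 1 + [I]/Ki.
α = Vmax/Vmax,app = 20.1/5.46 = 3.681.
Since α = 1 + [I]/Ki, [I]/Ki = 3.681 − 1 = 2.681 and Ki = 4.93/2.681 = 1.84 μM.

1.84 μM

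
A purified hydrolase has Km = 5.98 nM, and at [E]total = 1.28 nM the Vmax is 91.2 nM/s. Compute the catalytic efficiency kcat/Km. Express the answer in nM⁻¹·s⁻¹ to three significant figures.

kcat = Vmax/[E]total = 91.2/1.28 = 71.2 s⁻¹.
kcat/Km = 71.2/5.98 = 11.9 nM⁻¹·s⁻¹.

11.9 nM⁻¹·s⁻¹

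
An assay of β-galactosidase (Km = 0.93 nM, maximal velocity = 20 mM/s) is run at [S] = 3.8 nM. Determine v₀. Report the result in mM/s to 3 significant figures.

16.1 mM/s

v = Vmax·[S]/(Km + [S]) = 20 × 3.8 / (0.93 + 3.8)
  = 76.00 / 4.730 = 16.1 mM/s.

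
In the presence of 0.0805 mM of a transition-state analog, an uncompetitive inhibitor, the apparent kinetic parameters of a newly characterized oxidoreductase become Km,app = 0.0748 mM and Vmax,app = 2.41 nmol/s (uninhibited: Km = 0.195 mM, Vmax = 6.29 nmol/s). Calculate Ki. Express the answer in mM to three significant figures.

0.0500 mM

Uncompetitive: Vmax,app = Vmax/α (and Km,app = Km/α) with α = 1 + [I]/Ki.
α = Vmax/Vmax,app = 6.29/2.41 = 2.610.
Since α = 1 + [I]/Ki, [I]/Ki = 2.610 − 1 = 1.610 and Ki = 0.0805/1.610 = 0.0500 mM.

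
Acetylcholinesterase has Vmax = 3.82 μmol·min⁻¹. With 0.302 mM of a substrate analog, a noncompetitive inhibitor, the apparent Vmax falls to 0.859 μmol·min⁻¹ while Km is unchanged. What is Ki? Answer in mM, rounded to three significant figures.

0.0876 mM

Noncompetitive: Vmax,app = Vmax/α with α = 1 + [I]/Ki.
α = Vmax/Vmax,app = 3.82/0.859 = 4.447.
Since α = 1 + [I]/Ki, [I]/Ki = 4.447 − 1 = 3.447 and Ki = 0.302/3.447 = 0.0876 mM.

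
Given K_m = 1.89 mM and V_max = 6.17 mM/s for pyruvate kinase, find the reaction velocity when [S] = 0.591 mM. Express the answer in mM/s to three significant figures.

[S]/(Km+[S]) = 0.591/2.481 = 0.2382, the fractional saturation.
v = 0.2382 × Vmax = 0.2382 × 6.17 = 1.47 mM/s.

1.47 mM/s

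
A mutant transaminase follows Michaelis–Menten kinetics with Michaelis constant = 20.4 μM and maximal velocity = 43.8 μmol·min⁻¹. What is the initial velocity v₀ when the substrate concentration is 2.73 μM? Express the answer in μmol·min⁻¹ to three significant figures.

v = Vmax·[S]/(Km + [S]) = 43.8 × 2.73 / (20.4 + 2.73)
  = 119.6 / 23.13 = 5.17 μmol·min⁻¹.

5.17 μmol·min⁻¹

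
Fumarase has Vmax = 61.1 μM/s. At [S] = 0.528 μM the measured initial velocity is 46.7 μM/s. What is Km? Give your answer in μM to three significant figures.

0.163 μM

v/Vmax = 46.7/61.1 = 0.7643 = [S]/(Km+[S]).
So Km + [S] = [S]/0.7643 = 0.6908 μM, giving Km = 0.6908 − 0.528 = 0.163 μM.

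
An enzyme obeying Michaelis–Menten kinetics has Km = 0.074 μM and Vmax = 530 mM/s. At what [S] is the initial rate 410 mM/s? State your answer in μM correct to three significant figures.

The required fractional saturation is v/Vmax = 410/530 = 0.7736.
Then [S]/(Km+[S]) = 0.7736 ⇒ [S] = 0.074 × 0.7736/(1 − 0.7736) = 0.253 μM.

0.253 μM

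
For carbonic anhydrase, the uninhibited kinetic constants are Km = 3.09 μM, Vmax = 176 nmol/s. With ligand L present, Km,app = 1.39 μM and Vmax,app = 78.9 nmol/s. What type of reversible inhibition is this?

Both Km and Vmax decrease by the same factor (~2.23-fold) — characteristic of uncompetitive inhibition.

uncompetitive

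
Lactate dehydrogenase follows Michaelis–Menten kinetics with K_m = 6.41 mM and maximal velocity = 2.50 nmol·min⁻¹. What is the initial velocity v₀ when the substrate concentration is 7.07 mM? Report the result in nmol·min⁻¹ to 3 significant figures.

1.31 nmol·min⁻¹

[S]/(Km+[S]) = 7.07/13.48 = 0.5245, the fractional saturation.
v = 0.5245 × Vmax = 0.5245 × 2.50 = 1.31 nmol·min⁻¹.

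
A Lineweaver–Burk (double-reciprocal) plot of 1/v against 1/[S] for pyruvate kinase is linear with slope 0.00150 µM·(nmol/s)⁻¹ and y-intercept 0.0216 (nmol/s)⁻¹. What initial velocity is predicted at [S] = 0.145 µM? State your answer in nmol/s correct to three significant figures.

31.3 nmol/s

The y-intercept is 1/Vmax, so Vmax = 1/0.0216 = 46.3 nmol/s.
The slope is Km/Vmax, so Km = 0.00150 × 46.3 = 0.0694 µM.
Then v = 46.3 × 0.145/(0.0694 + 0.145) = 31.3 nmol/s.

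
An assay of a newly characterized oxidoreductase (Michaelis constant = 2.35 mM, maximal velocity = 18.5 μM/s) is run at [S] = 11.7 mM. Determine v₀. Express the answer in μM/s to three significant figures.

[S]/(Km+[S]) = 11.7/14.05 = 0.8327, the fractional saturation.
v = 0.8327 × Vmax = 0.8327 × 18.5 = 15.4 μM/s.

15.4 μM/s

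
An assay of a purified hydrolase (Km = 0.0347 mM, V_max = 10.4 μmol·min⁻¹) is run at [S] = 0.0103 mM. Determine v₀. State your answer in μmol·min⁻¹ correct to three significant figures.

2.38 μmol·min⁻¹

[S]/(Km+[S]) = 0.0103/0.04500 = 0.2289, the fractional saturation.
v = 0.2289 × Vmax = 0.2289 × 10.4 = 2.38 μmol·min⁻¹.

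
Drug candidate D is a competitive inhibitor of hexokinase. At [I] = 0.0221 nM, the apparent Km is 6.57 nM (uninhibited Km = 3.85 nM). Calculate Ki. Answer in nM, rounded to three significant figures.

0.0313 nM

Competitive: Km,app = α·Km with α = 1 + [I]/Ki.
α = Km,app/Km = 6.57/3.85 = 1.706.
Ki = [I]/(α − 1) = 0.0221/0.7065 = 0.0313 nM.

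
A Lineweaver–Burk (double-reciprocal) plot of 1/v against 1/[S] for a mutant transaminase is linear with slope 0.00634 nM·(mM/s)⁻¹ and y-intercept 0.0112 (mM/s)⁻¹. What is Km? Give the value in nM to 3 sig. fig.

0.566 nM

y-intercept = 1/Vmax ⇒ Vmax = 89.3 mM/s; slope = Km/Vmax ⇒ Km = slope × Vmax.
Km = 0.00634 × 89.3 = 0.566 nM.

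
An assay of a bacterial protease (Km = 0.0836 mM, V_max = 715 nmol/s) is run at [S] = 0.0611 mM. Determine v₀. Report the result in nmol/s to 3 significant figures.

[S]/(Km+[S]) = 0.0611/0.1447 = 0.4223, the fractional saturation.
v = 0.4223 × Vmax = 0.4223 × 715 = 302 nmol/s.

302 nmol/s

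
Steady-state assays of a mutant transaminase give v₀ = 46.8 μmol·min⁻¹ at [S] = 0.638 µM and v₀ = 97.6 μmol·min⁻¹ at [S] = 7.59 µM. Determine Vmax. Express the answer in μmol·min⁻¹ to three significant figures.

108 μmol·min⁻¹

In reciprocal form, 1/v = (Km/Vmax)·(1/[S]) + 1/Vmax. The two points give (1/[S], 1/v) = (1.567, 0.02137) and (0.1318, 0.01025).
Slope = (0.02137 − 0.01025)/(1.567 − 0.1318) = 0.007747; intercept = 0.02137 − 0.007747×1.567 = 0.009225.
Vmax = 1/intercept = 108 μmol·min⁻¹; Km = slope × Vmax = 0.007747 × 108 = 0.840 µM.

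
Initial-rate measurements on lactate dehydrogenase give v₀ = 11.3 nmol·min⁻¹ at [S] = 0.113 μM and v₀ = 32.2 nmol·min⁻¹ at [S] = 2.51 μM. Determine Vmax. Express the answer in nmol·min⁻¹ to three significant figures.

In reciprocal form, 1/v = (Km/Vmax)·(1/[S]) + 1/Vmax. The two points give (1/[S], 1/v) = (8.850, 0.08850) and (0.3984, 0.03106).
Slope = (0.08850 − 0.03106)/(8.850 − 0.3984) = 0.006797; intercept = 0.08850 − 0.006797×8.850 = 0.02835.
Vmax = 1/intercept = 35.3 nmol·min⁻¹; Km = slope × Vmax = 0.006797 × 35.3 = 0.240 μM.

35.3 nmol·min⁻¹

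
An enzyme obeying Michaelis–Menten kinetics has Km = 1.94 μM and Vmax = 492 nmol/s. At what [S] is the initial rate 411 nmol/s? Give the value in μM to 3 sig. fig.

The required fractional saturation is v/Vmax = 411/492 = 0.8354.
Then [S]/(Km+[S]) = 0.8354 ⇒ [S] = 1.94 × 0.8354/(1 − 0.8354) = 9.84 μM.

9.84 μM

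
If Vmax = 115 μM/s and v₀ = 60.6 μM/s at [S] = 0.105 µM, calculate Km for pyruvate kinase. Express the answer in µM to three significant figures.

0.0943 µM

From v = Vmax[S]/(Km+[S]), Km = [S](Vmax − v)/v.
Km = 0.105 × (115 − 60.6) / 60.6 = 5.712/60.6 = 0.0943 µM.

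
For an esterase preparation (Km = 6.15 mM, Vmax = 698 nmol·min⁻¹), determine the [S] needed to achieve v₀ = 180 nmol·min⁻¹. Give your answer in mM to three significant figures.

2.14 mM

The required fractional saturation is v/Vmax = 180/698 = 0.2579.
Then [S]/(Km+[S]) = 0.2579 ⇒ [S] = 6.15 × 0.2579/(1 − 0.2579) = 2.14 mM.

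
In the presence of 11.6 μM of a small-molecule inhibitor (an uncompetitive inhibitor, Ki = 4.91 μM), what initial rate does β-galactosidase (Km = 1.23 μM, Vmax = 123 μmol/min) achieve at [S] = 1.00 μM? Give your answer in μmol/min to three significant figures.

26.8 μmol/min

With α = 1 + [I]/Ki = 1 + 11.6/4.91 = 3.363, the uncompetitive rate law is v = (Vmax/α)·[S] / (Km/α + [S]).
v = (123/3.363)×1.00 / (1.23/3.363 + 1.00) = 36.58/1.366 = 26.8 μmol/min.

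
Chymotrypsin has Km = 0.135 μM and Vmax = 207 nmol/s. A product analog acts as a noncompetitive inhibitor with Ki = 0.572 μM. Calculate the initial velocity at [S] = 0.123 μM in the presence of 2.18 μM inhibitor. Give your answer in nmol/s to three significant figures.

With α = 1 + [I]/Ki = 1 + 2.18/0.572 = 4.811, the noncompetitive rate law is v = (Vmax/α)·[S] / (Km + [S]).
v = (207/4.811)×0.123 / (0.135 + 0.123) = 5.292/0.2580 = 20.5 nmol/s.

20.5 nmol/s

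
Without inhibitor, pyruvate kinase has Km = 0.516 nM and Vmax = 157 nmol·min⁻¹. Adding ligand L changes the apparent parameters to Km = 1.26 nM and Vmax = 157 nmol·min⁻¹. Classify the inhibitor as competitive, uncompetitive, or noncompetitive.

Km increases (0.516 → 1.26 nM) while Vmax is unchanged — the hallmark of competitive inhibition.

competitive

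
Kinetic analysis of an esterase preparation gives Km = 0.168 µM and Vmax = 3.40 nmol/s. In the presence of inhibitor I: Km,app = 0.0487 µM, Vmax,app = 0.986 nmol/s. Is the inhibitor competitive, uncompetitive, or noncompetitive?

Both Km and Vmax decrease by the same factor (~3.45-fold) — characteristic of uncompetitive inhibition.

uncompetitive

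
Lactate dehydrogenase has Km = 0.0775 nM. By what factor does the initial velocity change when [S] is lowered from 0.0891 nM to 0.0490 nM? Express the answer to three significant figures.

0.724

Since Vmax cancels, v₂/v₁ = [S]₂(Km+[S]₁) / [S]₁(Km+[S]₂).
= 0.0490×(0.0775+0.0891) / (0.0891×(0.0775+0.0490)) = 0.008163/0.01127 = 0.724.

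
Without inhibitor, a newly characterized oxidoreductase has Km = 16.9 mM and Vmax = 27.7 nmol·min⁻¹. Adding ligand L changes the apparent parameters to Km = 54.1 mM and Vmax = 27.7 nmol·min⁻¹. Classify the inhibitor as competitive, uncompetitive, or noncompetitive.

Km increases (16.9 → 54.1 mM) while Vmax is unchanged — the hallmark of competitive inhibition.

competitive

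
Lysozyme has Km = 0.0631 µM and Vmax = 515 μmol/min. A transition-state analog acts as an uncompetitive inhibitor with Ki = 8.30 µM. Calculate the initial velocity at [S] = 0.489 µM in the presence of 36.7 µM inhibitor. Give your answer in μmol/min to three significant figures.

92.8 μmol/min

With α = 1 + [I]/Ki = 1 + 36.7/8.30 = 5.422, the uncompetitive rate law is v = (Vmax/α)·[S] / (Km/α + [S]).
v = (515/5.422)×0.489 / (0.0631/5.422 + 0.489) = 46.45/0.5006 = 92.8 μmol/min.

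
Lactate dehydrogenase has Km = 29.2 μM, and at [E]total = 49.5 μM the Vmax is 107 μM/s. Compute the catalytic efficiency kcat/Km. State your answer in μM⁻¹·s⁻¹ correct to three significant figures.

0.0740 μM⁻¹·s⁻¹

kcat = Vmax/[E]total = 107/49.5 = 2.16 s⁻¹.
kcat/Km = 2.16/29.2 = 0.0740 μM⁻¹·s⁻¹.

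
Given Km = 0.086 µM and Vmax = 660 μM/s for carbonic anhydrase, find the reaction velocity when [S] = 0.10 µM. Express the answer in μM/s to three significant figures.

[S]/(Km+[S]) = 0.10/0.1860 = 0.5376, the fractional saturation.
v = 0.5376 × Vmax = 0.5376 × 660 = 355 μM/s.

355 μM/s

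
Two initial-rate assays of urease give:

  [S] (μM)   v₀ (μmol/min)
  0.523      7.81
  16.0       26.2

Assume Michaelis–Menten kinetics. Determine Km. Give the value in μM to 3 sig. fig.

1.38 μM

In reciprocal form, 1/v = (Km/Vmax)·(1/[S]) + 1/Vmax. The two points give (1/[S], 1/v) = (1.912, 0.1280) and (0.06250, 0.03817).
Slope = (0.1280 − 0.03817)/(1.912 − 0.06250) = 0.04859; intercept = 0.1280 − 0.04859×1.912 = 0.03513.
Vmax = 1/intercept = 28.5 μmol/min; Km = slope × Vmax = 0.04859 × 28.5 = 1.38 μM.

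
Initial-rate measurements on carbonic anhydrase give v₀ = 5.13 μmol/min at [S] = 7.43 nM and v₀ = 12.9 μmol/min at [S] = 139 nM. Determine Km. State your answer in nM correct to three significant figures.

In reciprocal form, 1/v = (Km/Vmax)·(1/[S]) + 1/Vmax. The two points give (1/[S], 1/v) = (0.1346, 0.1949) and (0.007194, 0.07752).
Slope = (0.1949 − 0.07752)/(0.1346 − 0.007194) = 0.9216; intercept = 0.1949 − 0.9216×0.1346 = 0.07089.
Vmax = 1/intercept = 14.1 μmol/min; Km = slope × Vmax = 0.9216 × 14.1 = 13.0 nM.

13.0 nM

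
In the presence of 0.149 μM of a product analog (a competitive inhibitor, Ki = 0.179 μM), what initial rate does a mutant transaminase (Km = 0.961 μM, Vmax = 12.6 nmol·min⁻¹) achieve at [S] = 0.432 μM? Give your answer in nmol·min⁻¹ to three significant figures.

2.48 nmol·min⁻¹

α = 1 + [I]/Ki = 1 + 0.149/0.179 = 1.832.
For a competitive inhibitor, Vmax is unchanged and the apparent Km becomes α·Km: Km,app = 1.76 μM, Vmax,app = 12.6 nmol·min⁻¹.
v = Vmax,app·[S]/(Km,app + [S]) = 12.6 × 0.432/(1.76 + 0.432) = 2.48 nmol·min⁻¹.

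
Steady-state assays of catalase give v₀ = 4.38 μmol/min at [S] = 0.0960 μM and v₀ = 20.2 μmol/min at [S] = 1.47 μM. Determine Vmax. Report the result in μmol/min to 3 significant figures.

27.0 μmol/min

From v = Vmax[S]/(Km+[S]), each point gives Vmax = v(Km+[S])/[S].
Equating: 4.38(Km+0.0960)/0.0960 = 20.2(Km+1.47)/1.47.
45.62·Km + 4.38 = 13.74·Km + 20.2, so (45.62 − 13.74)·Km = 20.2 − 4.38.
Km = 15.82/31.88 = 0.496 μM; then Vmax = 4.38(0.496+0.0960)/0.0960 = 27.0 μmol/min.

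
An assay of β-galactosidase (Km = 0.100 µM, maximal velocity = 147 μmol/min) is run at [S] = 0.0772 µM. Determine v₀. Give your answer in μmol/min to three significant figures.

64.0 μmol/min

v = Vmax·[S]/(Km + [S]) = 147 × 0.0772 / (0.100 + 0.0772)
  = 11.35 / 0.1772 = 64.0 μmol/min.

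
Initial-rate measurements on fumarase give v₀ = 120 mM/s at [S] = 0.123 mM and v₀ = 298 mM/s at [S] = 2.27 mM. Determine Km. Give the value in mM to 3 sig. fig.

0.211 mM

From v = Vmax[S]/(Km+[S]), each point gives Vmax = v(Km+[S])/[S].
Equating: 120(Km+0.123)/0.123 = 298(Km+2.27)/2.27.
975.6·Km + 120 = 131.3·Km + 298, so (975.6 − 131.3)·Km = 298 − 120.
Km = 178.0/844.3 = 0.211 mM; then Vmax = 120(0.211+0.123)/0.123 = 326 mM/s.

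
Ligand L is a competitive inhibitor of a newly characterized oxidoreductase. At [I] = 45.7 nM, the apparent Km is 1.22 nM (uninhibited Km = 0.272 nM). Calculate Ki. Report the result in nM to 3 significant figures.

13.1 nM

Competitive: Km,app = α·Km with α = 1 + [I]/Ki.
α = Km,app/Km = 1.22/0.272 = 4.485.
Ki = [I]/(α − 1) = 45.7/3.485 = 13.1 nM.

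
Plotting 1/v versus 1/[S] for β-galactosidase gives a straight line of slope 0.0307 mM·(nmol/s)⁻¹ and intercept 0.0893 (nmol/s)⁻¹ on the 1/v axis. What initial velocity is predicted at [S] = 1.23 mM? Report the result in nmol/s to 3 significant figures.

The y-intercept is 1/Vmax, so Vmax = 1/0.0893 = 11.2 nmol/s.
The slope is Km/Vmax, so Km = 0.0307 × 11.2 = 0.344 mM.
Then v = 11.2 × 1.23/(0.344 + 1.23) = 8.75 nmol/s.

8.75 nmol/s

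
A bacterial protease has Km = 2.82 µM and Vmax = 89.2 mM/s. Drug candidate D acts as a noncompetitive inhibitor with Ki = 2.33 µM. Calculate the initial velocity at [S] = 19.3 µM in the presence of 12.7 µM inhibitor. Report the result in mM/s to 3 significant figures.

12.1 mM/s

α = 1 + [I]/Ki = 1 + 12.7/2.33 = 6.451.
For a noncompetitive inhibitor, Vmax is reduced to Vmax/α while Km is unchanged: Km,app = 2.82 µM, Vmax,app = 13.8 mM/s.
v = Vmax,app·[S]/(Km,app + [S]) = 13.8 × 19.3/(2.82 + 19.3) = 12.1 mM/s.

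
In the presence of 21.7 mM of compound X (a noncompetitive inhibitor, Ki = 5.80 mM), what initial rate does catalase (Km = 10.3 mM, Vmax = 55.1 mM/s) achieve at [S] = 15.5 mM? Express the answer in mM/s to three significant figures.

With α = 1 + [I]/Ki = 1 + 21.7/5.80 = 4.741, the noncompetitive rate law is v = (Vmax/α)·[S] / (Km + [S]).
v = (55.1/4.741)×15.5 / (10.3 + 15.5) = 180.1/25.80 = 6.98 mM/s.

6.98 mM/s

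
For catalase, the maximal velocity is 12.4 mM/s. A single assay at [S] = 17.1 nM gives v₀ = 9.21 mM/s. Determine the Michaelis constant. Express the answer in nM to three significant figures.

5.92 nM

v/Vmax = 9.21/12.4 = 0.7427 = [S]/(Km+[S]).
So Km + [S] = [S]/0.7427 = 23.02 nM, giving Km = 23.02 − 17.1 = 5.92 nM.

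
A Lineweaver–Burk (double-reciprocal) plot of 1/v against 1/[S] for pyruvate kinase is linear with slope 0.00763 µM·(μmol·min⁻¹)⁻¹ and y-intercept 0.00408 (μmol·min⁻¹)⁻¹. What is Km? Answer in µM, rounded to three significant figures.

y-intercept = 1/Vmax ⇒ Vmax = 245 μmol·min⁻¹; slope = Km/Vmax ⇒ Km = slope × Vmax.
Km = 0.00763 × 245 = 1.87 µM.

1.87 µM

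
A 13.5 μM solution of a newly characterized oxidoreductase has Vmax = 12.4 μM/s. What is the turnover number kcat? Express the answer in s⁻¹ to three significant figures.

kcat = Vmax/[E]total = 12.4 μM/s / 13.5 μM = 0.919 s⁻¹.

0.919 s⁻¹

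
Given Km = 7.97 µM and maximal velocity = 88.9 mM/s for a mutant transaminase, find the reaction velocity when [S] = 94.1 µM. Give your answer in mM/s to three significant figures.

82.0 mM/s

v = Vmax·[S]/(Km + [S]) = 88.9 × 94.1 / (7.97 + 94.1)
  = 8365 / 102.1 = 82.0 mM/s.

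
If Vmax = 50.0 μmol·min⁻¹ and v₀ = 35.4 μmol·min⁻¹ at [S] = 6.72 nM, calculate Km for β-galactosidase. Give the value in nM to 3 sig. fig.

v/Vmax = 35.4/50.0 = 0.7080 = [S]/(Km+[S]).
So Km + [S] = [S]/0.7080 = 9.492 nM, giving Km = 9.492 − 6.72 = 2.77 nM.

2.77 nM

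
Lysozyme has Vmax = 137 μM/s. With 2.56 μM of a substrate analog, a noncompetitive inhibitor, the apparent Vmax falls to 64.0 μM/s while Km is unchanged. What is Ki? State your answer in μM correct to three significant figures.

Noncompetitive: Vmax,app = Vmax/α with α = 1 + [I]/Ki.
α = Vmax/Vmax,app = 137/64.0 = 2.141.
Ki = [I]/(α − 1) = 2.56/1.141 = 2.24 μM.

2.24 μM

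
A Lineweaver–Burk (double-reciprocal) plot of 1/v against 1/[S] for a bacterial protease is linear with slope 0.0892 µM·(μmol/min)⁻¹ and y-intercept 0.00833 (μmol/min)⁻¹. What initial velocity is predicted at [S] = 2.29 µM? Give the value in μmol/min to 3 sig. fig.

The y-intercept is 1/Vmax, so Vmax = 1/0.00833 = 120 μmol/min.
The slope is Km/Vmax, so Km = 0.0892 × 120 = 10.7 µM.
Then v = 120 × 2.29/(10.7 + 2.29) = 21.1 μmol/min.

21.1 μmol/min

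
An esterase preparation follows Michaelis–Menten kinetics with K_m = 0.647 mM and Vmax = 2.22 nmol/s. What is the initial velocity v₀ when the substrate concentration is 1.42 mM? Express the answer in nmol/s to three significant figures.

1.53 nmol/s

v = Vmax·[S]/(Km + [S]) = 2.22 × 1.42 / (0.647 + 1.42)
  = 3.152 / 2.067 = 1.53 nmol/s.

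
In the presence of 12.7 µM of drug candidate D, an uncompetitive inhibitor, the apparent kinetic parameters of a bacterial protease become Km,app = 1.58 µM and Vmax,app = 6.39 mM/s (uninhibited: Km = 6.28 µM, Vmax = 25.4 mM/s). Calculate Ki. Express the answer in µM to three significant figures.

4.27 µM

Uncompetitive: Vmax,app = Vmax/α (and Km,app = Km/α) with α = 1 + [I]/Ki.
α = Vmax/Vmax,app = 25.4/6.39 = 3.975.
Ki = [I]/(α − 1) = 12.7/2.975 = 4.27 µM.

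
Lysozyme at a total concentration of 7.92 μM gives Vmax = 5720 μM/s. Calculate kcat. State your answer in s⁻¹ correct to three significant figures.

kcat = Vmax/[E]total = 5720 μM/s / 7.92 μM = 722 s⁻¹.

722 s⁻¹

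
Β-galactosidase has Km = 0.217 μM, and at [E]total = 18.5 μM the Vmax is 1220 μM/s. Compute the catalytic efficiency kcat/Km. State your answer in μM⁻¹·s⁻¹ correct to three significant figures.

kcat = Vmax/[E]total = 1220/18.5 = 65.9 s⁻¹.
kcat/Km = 65.9/0.217 = 304 μM⁻¹·s⁻¹.

304 μM⁻¹·s⁻¹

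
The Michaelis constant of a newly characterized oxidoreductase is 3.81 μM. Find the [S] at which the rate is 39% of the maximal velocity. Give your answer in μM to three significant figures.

v/Vmax = [S]/(Km+[S]) = 0.39, so [S] = Km·0.39/(1 − 0.39) = 3.81 × 0.6393.
[S] = 2.44 μM.

2.44 μM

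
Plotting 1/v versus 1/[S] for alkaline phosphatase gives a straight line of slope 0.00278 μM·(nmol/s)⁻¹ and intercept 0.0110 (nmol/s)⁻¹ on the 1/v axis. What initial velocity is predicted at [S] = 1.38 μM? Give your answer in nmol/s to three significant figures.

76.8 nmol/s

The y-intercept is 1/Vmax, so Vmax = 1/0.0110 = 90.9 nmol/s.
The slope is Km/Vmax, so Km = 0.00278 × 90.9 = 0.253 μM.
Then v = 90.9 × 1.38/(0.253 + 1.38) = 76.8 nmol/s.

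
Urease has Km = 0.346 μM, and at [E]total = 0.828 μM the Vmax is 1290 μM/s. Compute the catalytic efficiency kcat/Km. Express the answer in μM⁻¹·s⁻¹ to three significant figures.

4500 μM⁻¹·s⁻¹

kcat = Vmax/[E]total = 1290/0.828 = 1560 s⁻¹.
kcat/Km = 1560/0.346 = 4500 μM⁻¹·s⁻¹.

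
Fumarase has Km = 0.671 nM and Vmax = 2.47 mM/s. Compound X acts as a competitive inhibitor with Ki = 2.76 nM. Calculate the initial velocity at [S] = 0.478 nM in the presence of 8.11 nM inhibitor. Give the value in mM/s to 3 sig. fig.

0.378 mM/s

α = 1 + [I]/Ki = 1 + 8.11/2.76 = 3.938.
For a competitive inhibitor, Vmax is unchanged and the apparent Km becomes α·Km: Km,app = 2.64 nM, Vmax,app = 2.47 mM/s.
v = Vmax,app·[S]/(Km,app + [S]) = 2.47 × 0.478/(2.64 + 0.478) = 0.378 mM/s.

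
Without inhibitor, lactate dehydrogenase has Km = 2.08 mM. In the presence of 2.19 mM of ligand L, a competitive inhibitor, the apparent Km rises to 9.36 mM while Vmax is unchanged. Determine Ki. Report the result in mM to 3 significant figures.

Competitive: Km,app = α·Km with α = 1 + [I]/Ki.
α = Km,app/Km = 9.36/2.08 = 4.500.
Since α = 1 + [I]/Ki, [I]/Ki = 4.500 − 1 = 3.500 and Ki = 2.19/3.500 = 0.626 mM.

0.626 mM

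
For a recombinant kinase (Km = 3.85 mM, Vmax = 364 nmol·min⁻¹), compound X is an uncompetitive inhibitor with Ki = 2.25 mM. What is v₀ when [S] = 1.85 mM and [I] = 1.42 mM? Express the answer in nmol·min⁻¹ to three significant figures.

With α = 1 + [I]/Ki = 1 + 1.42/2.25 = 1.631, the uncompetitive rate law is v = (Vmax/α)·[S] / (Km/α + [S]).
v = (364/1.631)×1.85 / (3.85/1.631 + 1.85) = 412.8/4.210 = 98.1 nmol·min⁻¹.

98.1 nmol·min⁻¹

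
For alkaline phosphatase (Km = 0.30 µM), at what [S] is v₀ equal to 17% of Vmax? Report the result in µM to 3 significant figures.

v/Vmax = [S]/(Km+[S]) = 0.17, so [S] = Km·0.17/(1 − 0.17) = 0.30 × 0.2048.
[S] = 0.0614 µM.

0.0614 µM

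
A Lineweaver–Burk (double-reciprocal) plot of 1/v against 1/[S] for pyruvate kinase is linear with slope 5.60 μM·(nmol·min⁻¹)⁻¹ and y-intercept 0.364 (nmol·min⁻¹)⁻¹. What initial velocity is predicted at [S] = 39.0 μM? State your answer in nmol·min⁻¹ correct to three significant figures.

The y-intercept is 1/Vmax, so Vmax = 1/0.364 = 2.75 nmol·min⁻¹.
The slope is Km/Vmax, so Km = 5.60 × 2.75 = 15.4 μM.
Then v = 2.75 × 39.0/(15.4 + 39.0) = 1.97 nmol·min⁻¹.

1.97 nmol·min⁻¹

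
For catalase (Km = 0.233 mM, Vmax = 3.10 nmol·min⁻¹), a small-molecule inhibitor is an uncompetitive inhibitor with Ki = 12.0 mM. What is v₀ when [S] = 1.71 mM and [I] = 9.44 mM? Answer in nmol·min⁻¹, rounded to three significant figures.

With α = 1 + [I]/Ki = 1 + 9.44/12.0 = 1.787, the uncompetitive rate law is v = (Vmax/α)·[S] / (Km/α + [S]).
v = (3.10/1.787)×1.71 / (0.233/1.787 + 1.71) = 2.967/1.840 = 1.61 nmol·min⁻¹.

1.61 nmol·min⁻¹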